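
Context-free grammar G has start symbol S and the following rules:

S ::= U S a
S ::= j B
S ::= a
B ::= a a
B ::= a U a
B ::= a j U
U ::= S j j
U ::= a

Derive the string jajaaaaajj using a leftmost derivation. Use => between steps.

S => jB => jajU => jajSjj => jajUSajj => jajaSajj => jajaUSaajj => jajaaSaajj => jajaaaaajj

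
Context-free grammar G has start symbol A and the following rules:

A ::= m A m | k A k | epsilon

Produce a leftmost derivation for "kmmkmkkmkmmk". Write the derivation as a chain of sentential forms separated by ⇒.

A ⇒ kAk ⇒ kmAmk ⇒ kmmAmmk ⇒ kmmkAkmmk ⇒ kmmkmAmkmmk ⇒ kmmkmkAkmkmmk ⇒ kmmkmkkmkmmk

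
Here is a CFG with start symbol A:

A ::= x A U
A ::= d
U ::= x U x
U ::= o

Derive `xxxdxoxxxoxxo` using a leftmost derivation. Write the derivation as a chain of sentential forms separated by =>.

A => xAU   [A ::= x A U]
xAU => xxAUU   [A ::= x A U]
xxAUU => xxxAUUU   [A ::= x A U]
xxxAUUU => xxxdUUU   [A ::= d]
xxxdUUU => xxxdxUxUU   [U ::= x U x]
xxxdxUxUU => xxxdxoxUU   [U ::= o]
xxxdxoxUU => xxxdxoxxUxU   [U ::= x U x]
xxxdxoxxUxU => xxxdxoxxxUxxU   [U ::= x U x]
xxxdxoxxxUxxU => xxxdxoxxxoxxU   [U ::= o]
xxxdxoxxxoxxU => xxxdxoxxxoxxo   [U ::= o]

A=>xAU=>xxAUU=>xxxAUUU=>xxxdUUU=>xxxdxUxUU=>xxxdxoxUU=>xxxdxoxxUxU=>xxxdxoxxxUxxU=>xxxdxoxxxoxxU=>xxxdxoxxxoxxo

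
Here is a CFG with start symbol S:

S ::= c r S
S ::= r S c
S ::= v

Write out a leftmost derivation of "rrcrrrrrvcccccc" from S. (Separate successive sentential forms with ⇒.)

S ⇒ rSc   [S ::= r S c]
rSc ⇒ rrScc   [S ::= r S c]
rrScc ⇒ rrcrScc   [S ::= c r S]
rrcrScc ⇒ rrcrrSccc   [S ::= r S c]
rrcrrSccc ⇒ rrcrrrScccc   [S ::= r S c]
rrcrrrScccc ⇒ rrcrrrrSccccc   [S ::= r S c]
rrcrrrrSccccc ⇒ rrcrrrrrScccccc   [S ::= r S c]
rrcrrrrrScccccc ⇒ rrcrrrrrvcccccc   [S ::= v]

S ⇒ rSc ⇒ rrScc ⇒ rrcrScc ⇒ rrcrrSccc ⇒ rrcrrrScccc ⇒ rrcrrrrSccccc ⇒ rrcrrrrrScccccc ⇒ rrcrrrrrvcccccc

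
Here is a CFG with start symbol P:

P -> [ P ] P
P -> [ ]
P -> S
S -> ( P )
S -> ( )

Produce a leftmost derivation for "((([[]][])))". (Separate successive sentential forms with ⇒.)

P ⇒ S   [P -> S]
S ⇒ (P)   [S -> ( P )]
(P) ⇒ (S)   [P -> S]
(S) ⇒ ((P))   [S -> ( P )]
((P)) ⇒ ((S))   [P -> S]
((S)) ⇒ (((P)))   [S -> ( P )]
(((P))) ⇒ ((([P]P)))   [P -> [ P ] P]
((([P]P))) ⇒ ((([[]]P)))   [P -> [ ]]
((([[]]P))) ⇒ ((([[]][])))   [P -> [ ]]

P ⇒ S ⇒ (P) ⇒ (S) ⇒ ((P)) ⇒ ((S)) ⇒ (((P))) ⇒ ((([P]P))) ⇒ ((([[]]P))) ⇒ ((([[]][])))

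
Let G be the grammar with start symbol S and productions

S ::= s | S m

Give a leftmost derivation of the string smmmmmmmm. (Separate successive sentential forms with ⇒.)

S ⇒ Sm ⇒ Smm ⇒ Smmm ⇒ Smmmm ⇒ Smmmmm ⇒ Smmmmmm ⇒ Smmmmmmm ⇒ Smmmmmmmm ⇒ smmmmmmmm

S ⇒ Sm   [S ::= S m]
Sm ⇒ Smm   [S ::= S m]
Smm ⇒ Smmm   [S ::= S m]
Smmm ⇒ Smmmm   [S ::= S m]
Smmmm ⇒ Smmmmm   [S ::= S m]
Smmmmm ⇒ Smmmmmm   [S ::= S m]
Smmmmmm ⇒ Smmmmmmm   [S ::= S m]
Smmmmmmm ⇒ Smmmmmmmm   [S ::= S m]
Smmmmmmmm ⇒ smmmmmmmm   [S ::= s]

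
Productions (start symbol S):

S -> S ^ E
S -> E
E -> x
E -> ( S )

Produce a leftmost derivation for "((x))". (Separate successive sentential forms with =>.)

S=>E=>(S)=>(E)=>((S))=>((E))=>((x))

S => E   [S -> E]
E => (S)   [E -> ( S )]
(S) => (E)   [S -> E]
(E) => ((S))   [E -> ( S )]
((S)) => ((E))   [S -> E]
((E)) => ((x))   [E -> x]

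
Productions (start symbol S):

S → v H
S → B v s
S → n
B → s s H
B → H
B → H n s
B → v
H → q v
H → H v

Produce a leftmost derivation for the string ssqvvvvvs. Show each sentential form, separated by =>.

S=>Bvs=>ssHvs=>ssHvvs=>ssHvvvs=>ssHvvvvs=>ssqvvvvvs

S => Bvs   [S → B v s]
Bvs => ssHvs   [B → s s H]
ssHvs => ssHvvs   [H → H v]
ssHvvs => ssHvvvs   [H → H v]
ssHvvvs => ssHvvvvs   [H → H v]
ssHvvvvs => ssqvvvvvs   [H → q v]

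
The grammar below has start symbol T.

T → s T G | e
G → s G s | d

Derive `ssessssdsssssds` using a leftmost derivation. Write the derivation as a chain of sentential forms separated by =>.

T=>sTG=>ssTGG=>sseGG=>ssesGsG=>ssessGssG=>ssesssGsssG=>ssessssGssssG=>ssessssdssssG=>ssessssdsssssGs=>ssessssdsssssds

T => sTG   [T → s T G]
sTG => ssTGG   [T → s T G]
ssTGG => sseGG   [T → e]
sseGG => ssesGsG   [G → s G s]
ssesGsG => ssessGssG   [G → s G s]
ssessGssG => ssesssGsssG   [G → s G s]
ssesssGsssG => ssessssGssssG   [G → s G s]
ssessssGssssG => ssessssdssssG   [G → d]
ssessssdssssG => ssessssdsssssGs   [G → s G s]
ssessssdsssssGs => ssessssdsssssds   [G → d]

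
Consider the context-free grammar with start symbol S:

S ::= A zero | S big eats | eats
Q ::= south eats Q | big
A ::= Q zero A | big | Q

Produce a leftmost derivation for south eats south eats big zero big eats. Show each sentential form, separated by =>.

S => S big eats => A zero big eats => Q zero big eats => south eats Q zero big eats => south eats south eats Q zero big eats => south eats south eats big zero big eats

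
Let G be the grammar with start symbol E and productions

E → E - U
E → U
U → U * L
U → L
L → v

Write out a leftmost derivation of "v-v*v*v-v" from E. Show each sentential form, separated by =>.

E => E-U   [E → E - U]
E-U => E-U-U   [E → E - U]
E-U-U => U-U-U   [E → U]
U-U-U => L-U-U   [U → L]
L-U-U => v-U-U   [L → v]
v-U-U => v-U*L-U   [U → U * L]
v-U*L-U => v-U*L*L-U   [U → U * L]
v-U*L*L-U => v-L*L*L-U   [U → L]
v-L*L*L-U => v-v*L*L-U   [L → v]
v-v*L*L-U => v-v*v*L-U   [L → v]
v-v*v*L-U => v-v*v*v-U   [L → v]
v-v*v*v-U => v-v*v*v-L   [U → L]
v-v*v*v-L => v-v*v*v-v   [L → v]

E=>E-U=>E-U-U=>U-U-U=>L-U-U=>v-U-U=>v-U*L-U=>v-U*L*L-U=>v-L*L*L-U=>v-v*L*L-U=>v-v*v*L-U=>v-v*v*v-U=>v-v*v*v-L=>v-v*v*v-v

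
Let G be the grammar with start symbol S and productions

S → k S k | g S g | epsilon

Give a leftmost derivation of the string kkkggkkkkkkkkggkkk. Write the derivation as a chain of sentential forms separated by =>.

S => kSk   [S → k S k]
kSk => kkSkk   [S → k S k]
kkSkk => kkkSkkk   [S → k S k]
kkkSkkk => kkkgSgkkk   [S → g S g]
kkkgSgkkk => kkkggSggkkk   [S → g S g]
kkkggSggkkk => kkkggkSkggkkk   [S → k S k]
kkkggkSkggkkk => kkkggkkSkkggkkk   [S → k S k]
kkkggkkSkkggkkk => kkkggkkkSkkkggkkk   [S → k S k]
kkkggkkkSkkkggkkk => kkkggkkkkSkkkkggkkk   [S → k S k]
kkkggkkkkSkkkkggkkk => kkkggkkkkkkkkggkkk   [S → epsilon]

S => kSk => kkSkk => kkkSkkk => kkkgSgkkk => kkkggSggkkk => kkkggkSkggkkk => kkkggkkSkkggkkk => kkkggkkkSkkkggkkk => kkkggkkkkSkkkkggkkk => kkkggkkkkkkkkggkkk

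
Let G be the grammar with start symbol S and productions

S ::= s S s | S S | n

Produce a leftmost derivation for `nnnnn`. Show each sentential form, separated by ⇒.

S ⇒ SS   [S ::= S S]
SS ⇒ SSS   [S ::= S S]
SSS ⇒ SSSS   [S ::= S S]
SSSS ⇒ SSSSS   [S ::= S S]
SSSSS ⇒ nSSSS   [S ::= n]
nSSSS ⇒ nnSSS   [S ::= n]
nnSSS ⇒ nnnSS   [S ::= n]
nnnSS ⇒ nnnnS   [S ::= n]
nnnnS ⇒ nnnnn   [S ::= n]

S ⇒ SS ⇒ SSS ⇒ SSSS ⇒ SSSSS ⇒ nSSSS ⇒ nnSSS ⇒ nnnSS ⇒ nnnnS ⇒ nnnnn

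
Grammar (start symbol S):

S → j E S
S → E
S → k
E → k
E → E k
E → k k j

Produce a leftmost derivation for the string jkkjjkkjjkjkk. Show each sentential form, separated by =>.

S=>jES=>jkkjS=>jkkjjES=>jkkjjkkjS=>jkkjjkkjjES=>jkkjjkkjjkS=>jkkjjkkjjkjES=>jkkjjkkjjkjkS=>jkkjjkkjjkjkk

S => jES   [S → j E S]
jES => jkkjS   [E → k k j]
jkkjS => jkkjjES   [S → j E S]
jkkjjES => jkkjjkkjS   [E → k k j]
jkkjjkkjS => jkkjjkkjjES   [S → j E S]
jkkjjkkjjES => jkkjjkkjjkS   [E → k]
jkkjjkkjjkS => jkkjjkkjjkjES   [S → j E S]
jkkjjkkjjkjES => jkkjjkkjjkjkS   [E → k]
jkkjjkkjjkjkS => jkkjjkkjjkjkk   [S → k]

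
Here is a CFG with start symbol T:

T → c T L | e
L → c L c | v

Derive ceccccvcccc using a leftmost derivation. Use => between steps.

T=>cTL=>ceL=>cecLc=>ceccLcc=>cecccLccc=>ceccccLcccc=>ceccccvcccc

T => cTL   [T → c T L]
cTL => ceL   [T → e]
ceL => cecLc   [L → c L c]
cecLc => ceccLcc   [L → c L c]
ceccLcc => cecccLccc   [L → c L c]
cecccLccc => ceccccLcccc   [L → c L c]
ceccccLcccc => ceccccvcccc   [L → v]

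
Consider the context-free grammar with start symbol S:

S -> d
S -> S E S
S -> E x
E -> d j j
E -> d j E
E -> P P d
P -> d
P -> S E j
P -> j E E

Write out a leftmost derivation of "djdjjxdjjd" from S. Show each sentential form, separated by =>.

S => SES   [S -> S E S]
SES => ExES   [S -> E x]
ExES => djExES   [E -> d j E]
djExES => djdjjxES   [E -> d j j]
djdjjxES => djdjjxdjjS   [E -> d j j]
djdjjxdjjS => djdjjxdjjd   [S -> d]

S => SES => ExES => djExES => djdjjxES => djdjjxdjjS => djdjjxdjjd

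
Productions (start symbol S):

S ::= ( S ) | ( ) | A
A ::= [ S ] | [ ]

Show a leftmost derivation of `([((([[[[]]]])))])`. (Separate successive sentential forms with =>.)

S => (S)   [S ::= ( S )]
(S) => (A)   [S ::= A]
(A) => ([S])   [A ::= [ S ]]
([S]) => ([(S)])   [S ::= ( S )]
([(S)]) => ([((S))])   [S ::= ( S )]
([((S))]) => ([(((S)))])   [S ::= ( S )]
([(((S)))]) => ([(((A)))])   [S ::= A]
([(((A)))]) => ([((([S])))])   [A ::= [ S ]]
([((([S])))]) => ([((([A])))])   [S ::= A]
([((([A])))]) => ([((([[S]])))])   [A ::= [ S ]]
([((([[S]])))]) => ([((([[A]])))])   [S ::= A]
([((([[A]])))]) => ([((([[[S]]])))])   [A ::= [ S ]]
([((([[[S]]])))]) => ([((([[[A]]])))])   [S ::= A]
([((([[[A]]])))]) => ([((([[[[]]]])))])   [A ::= [ ]]

S => (S) => (A) => ([S]) => ([(S)]) => ([((S))]) => ([(((S)))]) => ([(((A)))]) => ([((([S])))]) => ([((([A])))]) => ([((([[S]])))]) => ([((([[A]])))]) => ([((([[[S]]])))]) => ([((([[[A]]])))]) => ([((([[[[]]]])))])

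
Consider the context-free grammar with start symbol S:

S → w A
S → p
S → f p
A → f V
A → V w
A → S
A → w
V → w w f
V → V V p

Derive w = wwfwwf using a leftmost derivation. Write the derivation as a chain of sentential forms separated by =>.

S => wA => wS => wwA => wwfV => wwfwwf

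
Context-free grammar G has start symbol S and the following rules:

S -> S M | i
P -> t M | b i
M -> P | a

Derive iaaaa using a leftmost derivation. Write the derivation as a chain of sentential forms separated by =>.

S => SM   [S -> S M]
SM => SMM   [S -> S M]
SMM => SMMM   [S -> S M]
SMMM => SMMMM   [S -> S M]
SMMMM => iMMMM   [S -> i]
iMMMM => iaMMM   [M -> a]
iaMMM => iaaMM   [M -> a]
iaaMM => iaaaM   [M -> a]
iaaaM => iaaaa   [M -> a]

S => SM => SMM => SMMM => SMMMM => iMMMM => iaMMM => iaaMM => iaaaM => iaaaa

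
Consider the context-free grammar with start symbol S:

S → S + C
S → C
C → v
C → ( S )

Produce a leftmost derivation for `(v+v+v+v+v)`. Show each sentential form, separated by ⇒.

S ⇒ C   [S → C]
C ⇒ (S)   [C → ( S )]
(S) ⇒ (S+C)   [S → S + C]
(S+C) ⇒ (S+C+C)   [S → S + C]
(S+C+C) ⇒ (S+C+C+C)   [S → S + C]
(S+C+C+C) ⇒ (S+C+C+C+C)   [S → S + C]
(S+C+C+C+C) ⇒ (C+C+C+C+C)   [S → C]
(C+C+C+C+C) ⇒ (v+C+C+C+C)   [C → v]
(v+C+C+C+C) ⇒ (v+v+C+C+C)   [C → v]
(v+v+C+C+C) ⇒ (v+v+v+C+C)   [C → v]
(v+v+v+C+C) ⇒ (v+v+v+v+C)   [C → v]
(v+v+v+v+C) ⇒ (v+v+v+v+v)   [C → v]

S ⇒ C ⇒ (S) ⇒ (S+C) ⇒ (S+C+C) ⇒ (S+C+C+C) ⇒ (S+C+C+C+C) ⇒ (C+C+C+C+C) ⇒ (v+C+C+C+C) ⇒ (v+v+C+C+C) ⇒ (v+v+v+C+C) ⇒ (v+v+v+v+C) ⇒ (v+v+v+v+v)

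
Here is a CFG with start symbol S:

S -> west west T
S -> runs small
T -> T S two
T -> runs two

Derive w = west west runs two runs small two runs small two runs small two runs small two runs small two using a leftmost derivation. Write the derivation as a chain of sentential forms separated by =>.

S => west west T   [S -> west west T]
west west T => west west T S two   [T -> T S two]
west west T S two => west west T S two S two   [T -> T S two]
west west T S two S two => west west T S two S two S two   [T -> T S two]
west west T S two S two S two => west west T S two S two S two S two   [T -> T S two]
west west T S two S two S two S two => west west T S two S two S two S two S two   [T -> T S two]
west west T S two S two S two S two S two => west west runs two S two S two S two S two S two   [T -> runs two]
west west runs two S two S two S two S two S two => west west runs two runs small two S two S two S two S two   [S -> runs small]
west west runs two runs small two S two S two S two S two => west west runs two runs small two runs small two S two S two S two   [S -> runs small]
west west runs two runs small two runs small two S two S two S two => west west runs two runs small two runs small two runs small two S two S two   [S -> runs small]
west west runs two runs small two runs small two runs small two S two S two => west west runs two runs small two runs small two runs small two runs small two S two   [S -> runs small]
west west runs two runs small two runs small two runs small two runs small two S two => west west runs two runs small two runs small two runs small two runs small two runs small two   [S -> runs small]

S => west west T => west west T S two => west west T S two S two => west west T S two S two S two => west west T S two S two S two S two => west west T S two S two S two S two S two => west west runs two S two S two S two S two S two => west west runs two runs small two S two S two S two S two => west west runs two runs small two runs small two S two S two S two => west west runs two runs small two runs small two runs small two S two S two => west west runs two runs small two runs small two runs small two runs small two S two => west west runs two runs small two runs small two runs small two runs small two runs small two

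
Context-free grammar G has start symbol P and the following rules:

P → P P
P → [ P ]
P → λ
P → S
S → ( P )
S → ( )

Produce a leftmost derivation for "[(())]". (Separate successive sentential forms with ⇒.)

P ⇒ [P]   [P → [ P ]]
[P] ⇒ [S]   [P → S]
[S] ⇒ [(P)]   [S → ( P )]
[(P)] ⇒ [(S)]   [P → S]
[(S)] ⇒ [((P))]   [S → ( P )]
[((P))] ⇒ [(())]   [P → λ]

P⇒[P]⇒[S]⇒[(P)]⇒[(S)]⇒[((P))]⇒[(())]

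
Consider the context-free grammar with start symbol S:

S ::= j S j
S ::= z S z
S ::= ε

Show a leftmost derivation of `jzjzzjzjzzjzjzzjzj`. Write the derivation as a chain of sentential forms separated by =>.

S => jSj   [S ::= j S j]
jSj => jzSzj   [S ::= z S z]
jzSzj => jzjSjzj   [S ::= j S j]
jzjSjzj => jzjzSzjzj   [S ::= z S z]
jzjzSzjzj => jzjzzSzzjzj   [S ::= z S z]
jzjzzSzzjzj => jzjzzjSjzzjzj   [S ::= j S j]
jzjzzjSjzzjzj => jzjzzjzSzjzzjzj   [S ::= z S z]
jzjzzjzSzjzzjzj => jzjzzjzjSjzjzzjzj   [S ::= j S j]
jzjzzjzjSjzjzzjzj => jzjzzjzjzSzjzjzzjzj   [S ::= z S z]
jzjzzjzjzSzjzjzzjzj => jzjzzjzjzzjzjzzjzj   [S ::= ε]

S => jSj => jzSzj => jzjSjzj => jzjzSzjzj => jzjzzSzzjzj => jzjzzjSjzzjzj => jzjzzjzSzjzzjzj => jzjzzjzjSjzjzzjzj => jzjzzjzjzSzjzjzzjzj => jzjzzjzjzzjzjzzjzj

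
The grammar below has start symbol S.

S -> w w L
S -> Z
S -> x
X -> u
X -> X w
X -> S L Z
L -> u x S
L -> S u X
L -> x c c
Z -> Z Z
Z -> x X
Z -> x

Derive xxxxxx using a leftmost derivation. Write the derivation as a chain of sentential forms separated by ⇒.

S ⇒ Z   [S -> Z]
Z ⇒ ZZ   [Z -> Z Z]
ZZ ⇒ ZZZ   [Z -> Z Z]
ZZZ ⇒ xZZ   [Z -> x]
xZZ ⇒ xZZZ   [Z -> Z Z]
xZZZ ⇒ xZZZZ   [Z -> Z Z]
xZZZZ ⇒ xZZZZZ   [Z -> Z Z]
xZZZZZ ⇒ xxZZZZ   [Z -> x]
xxZZZZ ⇒ xxxZZZ   [Z -> x]
xxxZZZ ⇒ xxxxZZ   [Z -> x]
xxxxZZ ⇒ xxxxxZ   [Z -> x]
xxxxxZ ⇒ xxxxxx   [Z -> x]

S⇒Z⇒ZZ⇒ZZZ⇒xZZ⇒xZZZ⇒xZZZZ⇒xZZZZZ⇒xxZZZZ⇒xxxZZZ⇒xxxxZZ⇒xxxxxZ⇒xxxxxx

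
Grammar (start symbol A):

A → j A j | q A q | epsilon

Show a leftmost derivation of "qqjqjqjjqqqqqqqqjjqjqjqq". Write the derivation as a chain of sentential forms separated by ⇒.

A ⇒ qAq ⇒ qqAqq ⇒ qqjAjqq ⇒ qqjqAqjqq ⇒ qqjqjAjqjqq ⇒ qqjqjqAqjqjqq ⇒ qqjqjqjAjqjqjqq ⇒ qqjqjqjjAjjqjqjqq ⇒ qqjqjqjjqAqjjqjqjqq ⇒ qqjqjqjjqqAqqjjqjqjqq ⇒ qqjqjqjjqqqAqqqjjqjqjqq ⇒ qqjqjqjjqqqqAqqqqjjqjqjqq ⇒ qqjqjqjjqqqqqqqqjjqjqjqq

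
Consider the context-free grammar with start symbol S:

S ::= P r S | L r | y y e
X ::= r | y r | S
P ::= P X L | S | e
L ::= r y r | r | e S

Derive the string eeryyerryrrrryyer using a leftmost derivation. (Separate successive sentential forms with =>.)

S => Lr   [S ::= L r]
Lr => eSr   [L ::= e S]
eSr => ePrSr   [S ::= P r S]
ePrSr => ePXLrSr   [P ::= P X L]
ePXLrSr => ePXLXLrSr   [P ::= P X L]
ePXLXLrSr => eSXLXLrSr   [P ::= S]
eSXLXLrSr => ePrSXLXLrSr   [S ::= P r S]
ePrSXLXLrSr => eerSXLXLrSr   [P ::= e]
eerSXLXLrSr => eeryyeXLXLrSr   [S ::= y y e]
eeryyeXLXLrSr => eeryyerLXLrSr   [X ::= r]
eeryyerLXLrSr => eeryyerryrXLrSr   [L ::= r y r]
eeryyerryrXLrSr => eeryyerryrrLrSr   [X ::= r]
eeryyerryrrLrSr => eeryyerryrrrrSr   [L ::= r]
eeryyerryrrrrSr => eeryyerryrrrryyer   [S ::= y y e]

S=>Lr=>eSr=>ePrSr=>ePXLrSr=>ePXLXLrSr=>eSXLXLrSr=>ePrSXLXLrSr=>eerSXLXLrSr=>eeryyeXLXLrSr=>eeryyerLXLrSr=>eeryyerryrXLrSr=>eeryyerryrrLrSr=>eeryyerryrrrrSr=>eeryyerryrrrryyer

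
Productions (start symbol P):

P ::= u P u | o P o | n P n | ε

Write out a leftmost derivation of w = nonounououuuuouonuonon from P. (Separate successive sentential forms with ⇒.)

P ⇒ nPn   [P ::= n P n]
nPn ⇒ noPon   [P ::= o P o]
noPon ⇒ nonPnon   [P ::= n P n]
nonPnon ⇒ nonoPonon   [P ::= o P o]
nonoPonon ⇒ nonouPuonon   [P ::= u P u]
nonouPuonon ⇒ nonounPnuonon   [P ::= n P n]
nonounPnuonon ⇒ nonounoPonuonon   [P ::= o P o]
nonounoPonuonon ⇒ nonounouPuonuonon   [P ::= u P u]
nonounouPuonuonon ⇒ nonounouoPouonuonon   [P ::= o P o]
nonounouoPouonuonon ⇒ nonounououPuouonuonon   [P ::= u P u]
nonounououPuouonuonon ⇒ nonounououuPuuouonuonon   [P ::= u P u]
nonounououuPuuouonuonon ⇒ nonounououuuuouonuonon   [P ::= ε]

P ⇒ nPn ⇒ noPon ⇒ nonPnon ⇒ nonoPonon ⇒ nonouPuonon ⇒ nonounPnuonon ⇒ nonounoPonuonon ⇒ nonounouPuonuonon ⇒ nonounouoPouonuonon ⇒ nonounououPuouonuonon ⇒ nonounououuPuuouonuonon ⇒ nonounououuuuouonuonon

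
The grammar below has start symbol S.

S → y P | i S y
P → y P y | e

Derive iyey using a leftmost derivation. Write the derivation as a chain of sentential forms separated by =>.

S => iSy => iyPy => iyey

S => iSy   [S → i S y]
iSy => iyPy   [S → y P]
iyPy => iyey   [P → e]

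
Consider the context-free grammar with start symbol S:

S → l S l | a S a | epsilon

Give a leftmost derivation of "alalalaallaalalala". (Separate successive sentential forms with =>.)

S => aSa   [S → a S a]
aSa => alSla   [S → l S l]
alSla => alaSala   [S → a S a]
alaSala => alalSlala   [S → l S l]
alalSlala => alalaSalala   [S → a S a]
alalaSalala => alalalSlalala   [S → l S l]
alalalSlalala => alalalaSalalala   [S → a S a]
alalalaSalalala => alalalaaSaalalala   [S → a S a]
alalalaaSaalalala => alalalaalSlaalalala   [S → l S l]
alalalaalSlaalalala => alalalaallaalalala   [S → epsilon]

S => aSa => alSla => alaSala => alalSlala => alalaSalala => alalalSlalala => alalalaSalalala => alalalaaSaalalala => alalalaalSlaalalala => alalalaallaalalala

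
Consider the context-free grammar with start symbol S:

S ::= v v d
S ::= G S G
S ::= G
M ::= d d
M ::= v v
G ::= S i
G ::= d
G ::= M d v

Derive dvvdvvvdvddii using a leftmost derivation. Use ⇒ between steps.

S ⇒ G ⇒ Si ⇒ GSGi ⇒ dSGi ⇒ dGGi ⇒ dMdvGi ⇒ dvvdvGi ⇒ dvvdvSii ⇒ dvvdvGSGii ⇒ dvvdvMdvSGii ⇒ dvvdvvvdvSGii ⇒ dvvdvvvdvGGii ⇒ dvvdvvvdvdGii ⇒ dvvdvvvdvddii

S ⇒ G   [S ::= G]
G ⇒ Si   [G ::= S i]
Si ⇒ GSGi   [S ::= G S G]
GSGi ⇒ dSGi   [G ::= d]
dSGi ⇒ dGGi   [S ::= G]
dGGi ⇒ dMdvGi   [G ::= M d v]
dMdvGi ⇒ dvvdvGi   [M ::= v v]
dvvdvGi ⇒ dvvdvSii   [G ::= S i]
dvvdvSii ⇒ dvvdvGSGii   [S ::= G S G]
dvvdvGSGii ⇒ dvvdvMdvSGii   [G ::= M d v]
dvvdvMdvSGii ⇒ dvvdvvvdvSGii   [M ::= v v]
dvvdvvvdvSGii ⇒ dvvdvvvdvGGii   [S ::= G]
dvvdvvvdvGGii ⇒ dvvdvvvdvdGii   [G ::= d]
dvvdvvvdvdGii ⇒ dvvdvvvdvddii   [G ::= d]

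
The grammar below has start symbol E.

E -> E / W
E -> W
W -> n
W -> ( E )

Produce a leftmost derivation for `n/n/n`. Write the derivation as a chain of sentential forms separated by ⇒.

E ⇒ E/W ⇒ E/W/W ⇒ W/W/W ⇒ n/W/W ⇒ n/n/W ⇒ n/n/n

E ⇒ E/W   [E -> E / W]
E/W ⇒ E/W/W   [E -> E / W]
E/W/W ⇒ W/W/W   [E -> W]
W/W/W ⇒ n/W/W   [W -> n]
n/W/W ⇒ n/n/W   [W -> n]
n/n/W ⇒ n/n/n   [W -> n]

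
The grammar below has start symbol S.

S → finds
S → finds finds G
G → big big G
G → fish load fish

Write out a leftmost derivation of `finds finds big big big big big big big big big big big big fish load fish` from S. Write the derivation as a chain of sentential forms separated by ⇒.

S ⇒ finds finds G   [S → finds finds G]
finds finds G ⇒ finds finds big big G   [G → big big G]
finds finds big big G ⇒ finds finds big big big big G   [G → big big G]
finds finds big big big big G ⇒ finds finds big big big big big big G   [G → big big G]
finds finds big big big big big big G ⇒ finds finds big big big big big big big big G   [G → big big G]
finds finds big big big big big big big big G ⇒ finds finds big big big big big big big big big big G   [G → big big G]
finds finds big big big big big big big big big big G ⇒ finds finds big big big big big big big big big big big big G   [G → big big G]
finds finds big big big big big big big big big big big big G ⇒ finds finds big big big big big big big big big big big big fish load fish   [G → fish load fish]

S ⇒ finds finds G ⇒ finds finds big big G ⇒ finds finds big big big big G ⇒ finds finds big big big big big big G ⇒ finds finds big big big big big big big big G ⇒ finds finds big big big big big big big big big big G ⇒ finds finds big big big big big big big big big big big big G ⇒ finds finds big big big big big big big big big big big big fish load fish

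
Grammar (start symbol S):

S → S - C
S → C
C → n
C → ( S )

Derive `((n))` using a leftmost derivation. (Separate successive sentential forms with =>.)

S => C   [S → C]
C => (S)   [C → ( S )]
(S) => (C)   [S → C]
(C) => ((S))   [C → ( S )]
((S)) => ((C))   [S → C]
((C)) => ((n))   [C → n]

S => C => (S) => (C) => ((S)) => ((C)) => ((n))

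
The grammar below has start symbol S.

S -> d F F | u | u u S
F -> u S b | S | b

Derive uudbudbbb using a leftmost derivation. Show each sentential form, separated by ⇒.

S ⇒ uuS   [S -> u u S]
uuS ⇒ uudFF   [S -> d F F]
uudFF ⇒ uudbF   [F -> b]
uudbF ⇒ uudbuSb   [F -> u S b]
uudbuSb ⇒ uudbudFFb   [S -> d F F]
uudbudFFb ⇒ uudbudbFb   [F -> b]
uudbudbFb ⇒ uudbudbbb   [F -> b]

S ⇒ uuS ⇒ uudFF ⇒ uudbF ⇒ uudbuSb ⇒ uudbudFFb ⇒ uudbudbFb ⇒ uudbudbbb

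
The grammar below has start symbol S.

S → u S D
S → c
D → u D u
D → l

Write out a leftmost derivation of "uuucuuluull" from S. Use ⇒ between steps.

S ⇒ uSD ⇒ uuSDD ⇒ uuuSDDD ⇒ uuucDDD ⇒ uuucuDuDD ⇒ uuucuuDuuDD ⇒ uuucuuluuDD ⇒ uuucuuluulD ⇒ uuucuuluull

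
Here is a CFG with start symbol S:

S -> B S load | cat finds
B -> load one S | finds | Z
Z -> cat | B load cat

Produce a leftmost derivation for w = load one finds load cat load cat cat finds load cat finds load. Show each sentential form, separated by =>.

S => B S load => load one S S load => load one B S load S load => load one Z S load S load => load one B load cat S load S load => load one Z load cat S load S load => load one B load cat load cat S load S load => load one finds load cat load cat S load S load => load one finds load cat load cat cat finds load S load => load one finds load cat load cat cat finds load cat finds load

S => B S load   [S -> B S load]
B S load => load one S S load   [B -> load one S]
load one S S load => load one B S load S load   [S -> B S load]
load one B S load S load => load one Z S load S load   [B -> Z]
load one Z S load S load => load one B load cat S load S load   [Z -> B load cat]
load one B load cat S load S load => load one Z load cat S load S load   [B -> Z]
load one Z load cat S load S load => load one B load cat load cat S load S load   [Z -> B load cat]
load one B load cat load cat S load S load => load one finds load cat load cat S load S load   [B -> finds]
load one finds load cat load cat S load S load => load one finds load cat load cat cat finds load S load   [S -> cat finds]
load one finds load cat load cat cat finds load S load => load one finds load cat load cat cat finds load cat finds load   [S -> cat finds]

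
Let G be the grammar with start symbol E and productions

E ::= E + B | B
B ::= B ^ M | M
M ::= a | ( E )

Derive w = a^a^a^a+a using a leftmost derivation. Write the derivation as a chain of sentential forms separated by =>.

E=>E+B=>B+B=>B^M+B=>B^M^M+B=>B^M^M^M+B=>M^M^M^M+B=>a^M^M^M+B=>a^a^M^M+B=>a^a^a^M+B=>a^a^a^a+B=>a^a^a^a+M=>a^a^a^a+a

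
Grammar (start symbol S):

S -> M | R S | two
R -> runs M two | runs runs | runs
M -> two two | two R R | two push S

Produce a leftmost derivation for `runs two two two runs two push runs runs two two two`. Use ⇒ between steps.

S ⇒ R S ⇒ runs M two S ⇒ runs two two two S ⇒ runs two two two R S ⇒ runs two two two runs M two S ⇒ runs two two two runs two push S two S ⇒ runs two two two runs two push R S two S ⇒ runs two two two runs two push runs runs S two S ⇒ runs two two two runs two push runs runs two two S ⇒ runs two two two runs two push runs runs two two two

S ⇒ R S   [S -> R S]
R S ⇒ runs M two S   [R -> runs M two]
runs M two S ⇒ runs two two two S   [M -> two two]
runs two two two S ⇒ runs two two two R S   [S -> R S]
runs two two two R S ⇒ runs two two two runs M two S   [R -> runs M two]
runs two two two runs M two S ⇒ runs two two two runs two push S two S   [M -> two push S]
runs two two two runs two push S two S ⇒ runs two two two runs two push R S two S   [S -> R S]
runs two two two runs two push R S two S ⇒ runs two two two runs two push runs runs S two S   [R -> runs runs]
runs two two two runs two push runs runs S two S ⇒ runs two two two runs two push runs runs two two S   [S -> two]
runs two two two runs two push runs runs two two S ⇒ runs two two two runs two push runs runs two two two   [S -> two]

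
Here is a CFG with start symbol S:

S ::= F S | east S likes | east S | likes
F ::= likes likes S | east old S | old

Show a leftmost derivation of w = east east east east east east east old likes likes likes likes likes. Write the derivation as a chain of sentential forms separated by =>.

S => east S => east east S => east east east S likes => east east east east S likes likes => east east east east east S likes likes likes => east east east east east east S likes likes likes => east east east east east east F S likes likes likes => east east east east east east east old S S likes likes likes => east east east east east east east old likes S likes likes likes => east east east east east east east old likes likes likes likes likes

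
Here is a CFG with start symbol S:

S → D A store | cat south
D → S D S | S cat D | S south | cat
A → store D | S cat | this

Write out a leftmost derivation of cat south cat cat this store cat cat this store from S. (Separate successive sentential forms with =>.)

S => D A store   [S → D A store]
D A store => S cat D A store   [D → S cat D]
S cat D A store => cat south cat D A store   [S → cat south]
cat south cat D A store => cat south cat S cat D A store   [D → S cat D]
cat south cat S cat D A store => cat south cat D A store cat D A store   [S → D A store]
cat south cat D A store cat D A store => cat south cat cat A store cat D A store   [D → cat]
cat south cat cat A store cat D A store => cat south cat cat this store cat D A store   [A → this]
cat south cat cat this store cat D A store => cat south cat cat this store cat cat A store   [D → cat]
cat south cat cat this store cat cat A store => cat south cat cat this store cat cat this store   [A → this]

S => D A store => S cat D A store => cat south cat D A store => cat south cat S cat D A store => cat south cat D A store cat D A store => cat south cat cat A store cat D A store => cat south cat cat this store cat D A store => cat south cat cat this store cat cat A store => cat south cat cat this store cat cat this store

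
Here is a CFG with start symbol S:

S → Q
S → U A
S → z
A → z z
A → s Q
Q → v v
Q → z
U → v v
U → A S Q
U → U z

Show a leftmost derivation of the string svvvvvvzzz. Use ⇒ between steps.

S ⇒ UA ⇒ UzA ⇒ ASQzA ⇒ sQSQzA ⇒ svvSQzA ⇒ svvQQzA ⇒ svvvvQzA ⇒ svvvvvvzA ⇒ svvvvvvzzz

S ⇒ UA   [S → U A]
UA ⇒ UzA   [U → U z]
UzA ⇒ ASQzA   [U → A S Q]
ASQzA ⇒ sQSQzA   [A → s Q]
sQSQzA ⇒ svvSQzA   [Q → v v]
svvSQzA ⇒ svvQQzA   [S → Q]
svvQQzA ⇒ svvvvQzA   [Q → v v]
svvvvQzA ⇒ svvvvvvzA   [Q → v v]
svvvvvvzA ⇒ svvvvvvzzz   [A → z z]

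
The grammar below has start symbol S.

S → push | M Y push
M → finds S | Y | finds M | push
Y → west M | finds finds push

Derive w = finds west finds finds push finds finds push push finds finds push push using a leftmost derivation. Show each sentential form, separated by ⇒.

S ⇒ M Y push ⇒ finds M Y push ⇒ finds Y Y push ⇒ finds west M Y push ⇒ finds west finds M Y push ⇒ finds west finds finds S Y push ⇒ finds west finds finds M Y push Y push ⇒ finds west finds finds push Y push Y push ⇒ finds west finds finds push finds finds push push Y push ⇒ finds west finds finds push finds finds push push finds finds push push

S ⇒ M Y push   [S → M Y push]
M Y push ⇒ finds M Y push   [M → finds M]
finds M Y push ⇒ finds Y Y push   [M → Y]
finds Y Y push ⇒ finds west M Y push   [Y → west M]
finds west M Y push ⇒ finds west finds M Y push   [M → finds M]
finds west finds M Y push ⇒ finds west finds finds S Y push   [M → finds S]
finds west finds finds S Y push ⇒ finds west finds finds M Y push Y push   [S → M Y push]
finds west finds finds M Y push Y push ⇒ finds west finds finds push Y push Y push   [M → push]
finds west finds finds push Y push Y push ⇒ finds west finds finds push finds finds push push Y push   [Y → finds finds push]
finds west finds finds push finds finds push push Y push ⇒ finds west finds finds push finds finds push push finds finds push push   [Y → finds finds push]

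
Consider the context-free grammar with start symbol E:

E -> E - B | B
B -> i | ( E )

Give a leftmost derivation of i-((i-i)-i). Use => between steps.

E => E-B   [E -> E - B]
E-B => B-B   [E -> B]
B-B => i-B   [B -> i]
i-B => i-(E)   [B -> ( E )]
i-(E) => i-(E-B)   [E -> E - B]
i-(E-B) => i-(B-B)   [E -> B]
i-(B-B) => i-((E)-B)   [B -> ( E )]
i-((E)-B) => i-((E-B)-B)   [E -> E - B]
i-((E-B)-B) => i-((B-B)-B)   [E -> B]
i-((B-B)-B) => i-((i-B)-B)   [B -> i]
i-((i-B)-B) => i-((i-i)-B)   [B -> i]
i-((i-i)-B) => i-((i-i)-i)   [B -> i]

E=>E-B=>B-B=>i-B=>i-(E)=>i-(E-B)=>i-(B-B)=>i-((E)-B)=>i-((E-B)-B)=>i-((B-B)-B)=>i-((i-B)-B)=>i-((i-i)-B)=>i-((i-i)-i)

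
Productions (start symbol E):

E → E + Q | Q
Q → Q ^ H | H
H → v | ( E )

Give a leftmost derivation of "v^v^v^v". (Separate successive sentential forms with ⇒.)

E ⇒ Q   [E → Q]
Q ⇒ Q^H   [Q → Q ^ H]
Q^H ⇒ Q^H^H   [Q → Q ^ H]
Q^H^H ⇒ Q^H^H^H   [Q → Q ^ H]
Q^H^H^H ⇒ H^H^H^H   [Q → H]
H^H^H^H ⇒ v^H^H^H   [H → v]
v^H^H^H ⇒ v^v^H^H   [H → v]
v^v^H^H ⇒ v^v^v^H   [H → v]
v^v^v^H ⇒ v^v^v^v   [H → v]

E ⇒ Q ⇒ Q^H ⇒ Q^H^H ⇒ Q^H^H^H ⇒ H^H^H^H ⇒ v^H^H^H ⇒ v^v^H^H ⇒ v^v^v^H ⇒ v^v^v^v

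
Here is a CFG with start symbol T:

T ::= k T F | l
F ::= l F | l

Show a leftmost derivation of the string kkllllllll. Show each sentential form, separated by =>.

T => kTF   [T ::= k T F]
kTF => kkTFF   [T ::= k T F]
kkTFF => kklFF   [T ::= l]
kklFF => kkllF   [F ::= l]
kkllF => kklllF   [F ::= l F]
kklllF => kkllllF   [F ::= l F]
kkllllF => kklllllF   [F ::= l F]
kklllllF => kkllllllF   [F ::= l F]
kkllllllF => kklllllllF   [F ::= l F]
kklllllllF => kkllllllll   [F ::= l]

T => kTF => kkTFF => kklFF => kkllF => kklllF => kkllllF => kklllllF => kkllllllF => kklllllllF => kkllllllll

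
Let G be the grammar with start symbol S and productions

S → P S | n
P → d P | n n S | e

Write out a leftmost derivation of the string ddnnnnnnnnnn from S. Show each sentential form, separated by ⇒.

S⇒PS⇒dPS⇒ddPS⇒ddnnSS⇒ddnnPSS⇒ddnnnnSSS⇒ddnnnnnSS⇒ddnnnnnnS⇒ddnnnnnnPS⇒ddnnnnnnnnSS⇒ddnnnnnnnnnS⇒ddnnnnnnnnnn

S ⇒ PS   [S → P S]
PS ⇒ dPS   [P → d P]
dPS ⇒ ddPS   [P → d P]
ddPS ⇒ ddnnSS   [P → n n S]
ddnnSS ⇒ ddnnPSS   [S → P S]
ddnnPSS ⇒ ddnnnnSSS   [P → n n S]
ddnnnnSSS ⇒ ddnnnnnSS   [S → n]
ddnnnnnSS ⇒ ddnnnnnnS   [S → n]
ddnnnnnnS ⇒ ddnnnnnnPS   [S → P S]
ddnnnnnnPS ⇒ ddnnnnnnnnSS   [P → n n S]
ddnnnnnnnnSS ⇒ ddnnnnnnnnnS   [S → n]
ddnnnnnnnnnS ⇒ ddnnnnnnnnnn   [S → n]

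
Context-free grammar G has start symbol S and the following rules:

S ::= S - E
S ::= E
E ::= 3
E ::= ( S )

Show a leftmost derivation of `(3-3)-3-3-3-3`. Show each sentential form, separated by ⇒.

S ⇒ S-E ⇒ S-E-E ⇒ S-E-E-E ⇒ S-E-E-E-E ⇒ E-E-E-E-E ⇒ (S)-E-E-E-E ⇒ (S-E)-E-E-E-E ⇒ (E-E)-E-E-E-E ⇒ (3-E)-E-E-E-E ⇒ (3-3)-E-E-E-E ⇒ (3-3)-3-E-E-E ⇒ (3-3)-3-3-E-E ⇒ (3-3)-3-3-3-E ⇒ (3-3)-3-3-3-3

S ⇒ S-E   [S ::= S - E]
S-E ⇒ S-E-E   [S ::= S - E]
S-E-E ⇒ S-E-E-E   [S ::= S - E]
S-E-E-E ⇒ S-E-E-E-E   [S ::= S - E]
S-E-E-E-E ⇒ E-E-E-E-E   [S ::= E]
E-E-E-E-E ⇒ (S)-E-E-E-E   [E ::= ( S )]
(S)-E-E-E-E ⇒ (S-E)-E-E-E-E   [S ::= S - E]
(S-E)-E-E-E-E ⇒ (E-E)-E-E-E-E   [S ::= E]
(E-E)-E-E-E-E ⇒ (3-E)-E-E-E-E   [E ::= 3]
(3-E)-E-E-E-E ⇒ (3-3)-E-E-E-E   [E ::= 3]
(3-3)-E-E-E-E ⇒ (3-3)-3-E-E-E   [E ::= 3]
(3-3)-3-E-E-E ⇒ (3-3)-3-3-E-E   [E ::= 3]
(3-3)-3-3-E-E ⇒ (3-3)-3-3-3-E   [E ::= 3]
(3-3)-3-3-3-E ⇒ (3-3)-3-3-3-3   [E ::= 3]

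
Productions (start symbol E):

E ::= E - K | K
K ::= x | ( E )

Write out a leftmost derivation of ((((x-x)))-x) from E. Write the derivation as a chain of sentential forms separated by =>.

E => K => (E) => (E-K) => (K-K) => ((E)-K) => ((K)-K) => (((E))-K) => (((K))-K) => ((((E)))-K) => ((((E-K)))-K) => ((((K-K)))-K) => ((((x-K)))-K) => ((((x-x)))-K) => ((((x-x)))-x)

E => K   [E ::= K]
K => (E)   [K ::= ( E )]
(E) => (E-K)   [E ::= E - K]
(E-K) => (K-K)   [E ::= K]
(K-K) => ((E)-K)   [K ::= ( E )]
((E)-K) => ((K)-K)   [E ::= K]
((K)-K) => (((E))-K)   [K ::= ( E )]
(((E))-K) => (((K))-K)   [E ::= K]
(((K))-K) => ((((E)))-K)   [K ::= ( E )]
((((E)))-K) => ((((E-K)))-K)   [E ::= E - K]
((((E-K)))-K) => ((((K-K)))-K)   [E ::= K]
((((K-K)))-K) => ((((x-K)))-K)   [K ::= x]
((((x-K)))-K) => ((((x-x)))-K)   [K ::= x]
((((x-x)))-K) => ((((x-x)))-x)   [K ::= x]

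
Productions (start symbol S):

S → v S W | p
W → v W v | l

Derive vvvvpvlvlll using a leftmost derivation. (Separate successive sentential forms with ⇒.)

S⇒vSW⇒vvSWW⇒vvvSWWW⇒vvvvSWWWW⇒vvvvpWWWW⇒vvvvpvWvWWW⇒vvvvpvlvWWW⇒vvvvpvlvlWW⇒vvvvpvlvllW⇒vvvvpvlvlll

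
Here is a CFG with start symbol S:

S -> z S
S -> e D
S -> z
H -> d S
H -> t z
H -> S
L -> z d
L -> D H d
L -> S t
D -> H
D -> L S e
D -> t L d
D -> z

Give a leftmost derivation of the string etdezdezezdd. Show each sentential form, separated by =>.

S => eD => etLd => etDHdd => etHHdd => etdSHdd => etdeDHdd => etdeLSeHdd => etdezdSeHdd => etdezdeDeHdd => etdezdezeHdd => etdezdezeSdd => etdezdezezdd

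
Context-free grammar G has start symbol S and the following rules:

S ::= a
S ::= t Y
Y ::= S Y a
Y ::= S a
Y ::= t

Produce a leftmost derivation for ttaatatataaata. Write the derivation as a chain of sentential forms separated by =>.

S => tY   [S ::= t Y]
tY => tSYa   [Y ::= S Y a]
tSYa => ttYYa   [S ::= t Y]
ttYYa => ttSYaYa   [Y ::= S Y a]
ttSYaYa => ttaYaYa   [S ::= a]
ttaYaYa => ttaSYaaYa   [Y ::= S Y a]
ttaSYaaYa => ttaaYaaYa   [S ::= a]
ttaaYaaYa => ttaaSYaaaYa   [Y ::= S Y a]
ttaaSYaaaYa => ttaatYYaaaYa   [S ::= t Y]
ttaatYYaaaYa => ttaatSYaYaaaYa   [Y ::= S Y a]
ttaatSYaYaaaYa => ttaataYaYaaaYa   [S ::= a]
ttaataYaYaaaYa => ttaatataYaaaYa   [Y ::= t]
ttaatataYaaaYa => ttaatatataaaYa   [Y ::= t]
ttaatatataaaYa => ttaatatataaata   [Y ::= t]

S=>tY=>tSYa=>ttYYa=>ttSYaYa=>ttaYaYa=>ttaSYaaYa=>ttaaYaaYa=>ttaaSYaaaYa=>ttaatYYaaaYa=>ttaatSYaYaaaYa=>ttaataYaYaaaYa=>ttaatataYaaaYa=>ttaatatataaaYa=>ttaatatataaata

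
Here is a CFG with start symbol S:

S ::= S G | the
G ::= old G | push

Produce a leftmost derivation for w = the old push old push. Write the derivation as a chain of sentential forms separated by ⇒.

S ⇒ S G   [S ::= S G]
S G ⇒ S G G   [S ::= S G]
S G G ⇒ the G G   [S ::= the]
the G G ⇒ the old G G   [G ::= old G]
the old G G ⇒ the old push G   [G ::= push]
the old push G ⇒ the old push old G   [G ::= old G]
the old push old G ⇒ the old push old push   [G ::= push]

S ⇒ S G ⇒ S G G ⇒ the G G ⇒ the old G G ⇒ the old push G ⇒ the old push old G ⇒ the old push old push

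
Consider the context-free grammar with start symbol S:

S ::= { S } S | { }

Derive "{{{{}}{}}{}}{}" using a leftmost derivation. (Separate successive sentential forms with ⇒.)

S ⇒ {S}S ⇒ {{S}S}S ⇒ {{{S}S}S}S ⇒ {{{{}}S}S}S ⇒ {{{{}}{}}S}S ⇒ {{{{}}{}}{}}S ⇒ {{{{}}{}}{}}{}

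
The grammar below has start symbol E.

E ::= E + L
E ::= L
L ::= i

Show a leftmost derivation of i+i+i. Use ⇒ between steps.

E ⇒ E+L ⇒ E+L+L ⇒ L+L+L ⇒ i+L+L ⇒ i+i+L ⇒ i+i+i

E ⇒ E+L   [E ::= E + L]
E+L ⇒ E+L+L   [E ::= E + L]
E+L+L ⇒ L+L+L   [E ::= L]
L+L+L ⇒ i+L+L   [L ::= i]
i+L+L ⇒ i+i+L   [L ::= i]
i+i+L ⇒ i+i+i   [L ::= i]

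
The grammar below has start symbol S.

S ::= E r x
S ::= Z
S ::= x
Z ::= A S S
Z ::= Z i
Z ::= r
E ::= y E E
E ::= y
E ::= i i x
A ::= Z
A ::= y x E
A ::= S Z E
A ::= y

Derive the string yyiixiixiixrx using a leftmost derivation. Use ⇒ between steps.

S ⇒ Erx   [S ::= E r x]
Erx ⇒ yEErx   [E ::= y E E]
yEErx ⇒ yyEEErx   [E ::= y E E]
yyEEErx ⇒ yyiixEErx   [E ::= i i x]
yyiixEErx ⇒ yyiixiixErx   [E ::= i i x]
yyiixiixErx ⇒ yyiixiixiixrx   [E ::= i i x]

S⇒Erx⇒yEErx⇒yyEEErx⇒yyiixEErx⇒yyiixiixErx⇒yyiixiixiixrx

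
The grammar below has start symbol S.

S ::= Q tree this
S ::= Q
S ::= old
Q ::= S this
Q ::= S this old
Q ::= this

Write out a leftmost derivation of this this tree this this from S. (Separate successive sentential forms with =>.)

S => Q => S this => Q tree this this => S this tree this this => Q this tree this this => this this tree this this

S => Q   [S ::= Q]
Q => S this   [Q ::= S this]
S this => Q tree this this   [S ::= Q tree this]
Q tree this this => S this tree this this   [Q ::= S this]
S this tree this this => Q this tree this this   [S ::= Q]
Q this tree this this => this this tree this this   [Q ::= this]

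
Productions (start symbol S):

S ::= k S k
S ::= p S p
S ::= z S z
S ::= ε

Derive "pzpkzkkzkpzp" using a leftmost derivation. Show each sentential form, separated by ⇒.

S⇒pSp⇒pzSzp⇒pzpSpzp⇒pzpkSkpzp⇒pzpkzSzkpzp⇒pzpkzkSkzkpzp⇒pzpkzkkzkpzp

S ⇒ pSp   [S ::= p S p]
pSp ⇒ pzSzp   [S ::= z S z]
pzSzp ⇒ pzpSpzp   [S ::= p S p]
pzpSpzp ⇒ pzpkSkpzp   [S ::= k S k]
pzpkSkpzp ⇒ pzpkzSzkpzp   [S ::= z S z]
pzpkzSzkpzp ⇒ pzpkzkSkzkpzp   [S ::= k S k]
pzpkzkSkzkpzp ⇒ pzpkzkkzkpzp   [S ::= ε]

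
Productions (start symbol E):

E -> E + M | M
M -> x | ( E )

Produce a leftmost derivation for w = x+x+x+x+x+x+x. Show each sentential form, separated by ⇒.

E ⇒ E+M ⇒ E+M+M ⇒ E+M+M+M ⇒ E+M+M+M+M ⇒ E+M+M+M+M+M ⇒ E+M+M+M+M+M+M ⇒ M+M+M+M+M+M+M ⇒ x+M+M+M+M+M+M ⇒ x+x+M+M+M+M+M ⇒ x+x+x+M+M+M+M ⇒ x+x+x+x+M+M+M ⇒ x+x+x+x+x+M+M ⇒ x+x+x+x+x+x+M ⇒ x+x+x+x+x+x+x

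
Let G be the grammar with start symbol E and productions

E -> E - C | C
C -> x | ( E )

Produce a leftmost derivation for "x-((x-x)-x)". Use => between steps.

E => E-C => C-C => x-C => x-(E) => x-(E-C) => x-(C-C) => x-((E)-C) => x-((E-C)-C) => x-((C-C)-C) => x-((x-C)-C) => x-((x-x)-C) => x-((x-x)-x)

E => E-C   [E -> E - C]
E-C => C-C   [E -> C]
C-C => x-C   [C -> x]
x-C => x-(E)   [C -> ( E )]
x-(E) => x-(E-C)   [E -> E - C]
x-(E-C) => x-(C-C)   [E -> C]
x-(C-C) => x-((E)-C)   [C -> ( E )]
x-((E)-C) => x-((E-C)-C)   [E -> E - C]
x-((E-C)-C) => x-((C-C)-C)   [E -> C]
x-((C-C)-C) => x-((x-C)-C)   [C -> x]
x-((x-C)-C) => x-((x-x)-C)   [C -> x]
x-((x-x)-C) => x-((x-x)-x)   [C -> x]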